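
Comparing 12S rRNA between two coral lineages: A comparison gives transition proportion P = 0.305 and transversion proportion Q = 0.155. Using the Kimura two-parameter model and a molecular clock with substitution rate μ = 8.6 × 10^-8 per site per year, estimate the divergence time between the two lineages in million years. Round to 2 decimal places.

Under the Kimura two-parameter model, d = −½ ln(1 − 2P − Q) − ¼ ln(1 − 2Q).
1 − 2P − Q = 0.235, giving −½ ln(0.235) = 0.724085.
1 − 2Q = 0.69, giving −¼ ln(0.69) = 0.092766.
d = 0.724085 + 0.092766 = 0.816851.
Under a molecular clock d = 2μt, so t = d/(2μ) = 0.816851 / (2 × 8.6 × 10^-8) = 4.75 million years.

4.75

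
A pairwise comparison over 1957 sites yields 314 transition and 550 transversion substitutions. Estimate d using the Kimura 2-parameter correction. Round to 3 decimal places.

0.667

P = 314/1957 ≈ 0.16045 and Q = 550/1957 ≈ 0.281042.
Under the Kimura two-parameter model, d = −½ ln(1 − 2P − Q) − ¼ ln(1 − 2Q).
1 − 2P − Q = 0.398058, giving −½ ln(0.398058) = 0.460579.
1 − 2Q = 0.437916, giving −¼ ln(0.437916) = 0.206432.
d = 0.460579 + 0.206432 = 0.667011.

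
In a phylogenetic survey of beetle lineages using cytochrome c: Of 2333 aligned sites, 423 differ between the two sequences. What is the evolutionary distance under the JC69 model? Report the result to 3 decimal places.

p = 423/2333 ≈ 0.181312.
d = −(3/4) ln(1 − 4p/3) = −0.75 ln(1 − 0.241749) = −0.75 ln(0.758251)
  = −0.75 × (-0.276741) = 0.207556 substitutions/site.

0.208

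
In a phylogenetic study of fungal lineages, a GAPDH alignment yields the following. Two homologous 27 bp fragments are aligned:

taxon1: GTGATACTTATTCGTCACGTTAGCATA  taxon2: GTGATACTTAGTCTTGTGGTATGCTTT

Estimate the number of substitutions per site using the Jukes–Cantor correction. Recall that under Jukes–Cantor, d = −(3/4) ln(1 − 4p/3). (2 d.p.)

0.44

The sequences differ at 9 of 27 sites (11, 14, 16, 17, 18, 21, 22, 25, 27), so p = 9/27 ≈ 0.333333.
d = −(3/4) ln(1 − 4p/3) = −0.75 ln(1 − 0.444444) = −0.75 ln(0.555556)
  = −0.75 × (-0.587786) = 0.440840 substitutions/site.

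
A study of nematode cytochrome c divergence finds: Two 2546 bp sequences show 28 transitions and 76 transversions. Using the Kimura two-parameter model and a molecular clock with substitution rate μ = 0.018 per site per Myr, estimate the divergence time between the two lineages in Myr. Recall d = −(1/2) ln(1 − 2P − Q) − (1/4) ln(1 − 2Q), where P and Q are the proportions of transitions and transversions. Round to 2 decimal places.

1.17

P = 28/2546 ≈ 0.010998 and Q = 76/2546 ≈ 0.029851.
Under the Kimura two-parameter model, d = −½ ln(1 − 2P − Q) − ¼ ln(1 − 2Q).
1 − 2P − Q = 0.948153, giving −½ ln(0.948153) = 0.026620.
1 − 2Q = 0.940298, giving −¼ ln(0.940298) = 0.015390.
d = 0.026620 + 0.015390 = 0.042010.
Under a molecular clock d = 2μt, so t = d/(2μ) = 0.042010 / (2 × 0.018) = 1.17 Myr.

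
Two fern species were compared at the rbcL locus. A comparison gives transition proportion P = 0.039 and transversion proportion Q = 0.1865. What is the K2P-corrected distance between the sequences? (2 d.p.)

Under the Kimura two-parameter model, d = −½ ln(1 − 2P − Q) − ¼ ln(1 − 2Q).
1 − 2P − Q = 0.7355, giving −½ ln(0.7355) = 0.153602.
1 − 2Q = 0.627, giving −¼ ln(0.627) = 0.116702.
d = 0.153602 + 0.116702 = 0.270304.

0.27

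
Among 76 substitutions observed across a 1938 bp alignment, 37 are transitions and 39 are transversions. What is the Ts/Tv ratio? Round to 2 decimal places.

0.95

R = 37/39 = 0.948717… ≈ 0.95 (to 2 d.p.).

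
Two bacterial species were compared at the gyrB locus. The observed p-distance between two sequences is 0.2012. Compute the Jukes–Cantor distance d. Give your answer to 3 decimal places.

0.234

d = −(3/4) ln(1 − 4p/3) = −0.75 ln(1 − 0.268267) = −0.75 ln(0.731733)
  = −0.75 × (-0.312340) = 0.234255 substitutions/site.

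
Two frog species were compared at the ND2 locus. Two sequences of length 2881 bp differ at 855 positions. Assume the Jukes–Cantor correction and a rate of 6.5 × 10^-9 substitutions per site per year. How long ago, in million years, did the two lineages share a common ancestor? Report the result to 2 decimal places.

29.06

p = 855/2881 ≈ 0.296772.
d = −(3/4) ln(1 − 4p/3) = −0.75 ln(1 − 0.395696) = −0.75 ln(0.604304)
  = −0.75 × (-0.503678) = 0.377759 substitutions/site.
Under a molecular clock d = 2μt, so t = d/(2μ) = 0.377759 / (2 × 6.5 × 10^-9) = 29.06 million years.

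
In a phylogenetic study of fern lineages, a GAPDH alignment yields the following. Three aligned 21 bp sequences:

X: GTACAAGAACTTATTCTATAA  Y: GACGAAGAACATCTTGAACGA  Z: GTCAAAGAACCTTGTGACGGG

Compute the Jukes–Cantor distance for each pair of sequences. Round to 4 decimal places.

d(X,Y) = 0.6355, d(X,Z) = 0.8990, d(Y,Z) = 0.5319

X–Y: 9/21 sites differ → p ≈ 0.428571, d = −0.75 ln(1 − 0.571428) = 0.635472 ≈ 0.6355.
X–Z: 11/21 sites differ → p ≈ 0.52381, d = −0.75 ln(1 − 0.698413) = 0.899023 ≈ 0.8990.
Y–Z: 8/21 sites differ → p ≈ 0.380952, d = −0.75 ln(1 − 0.507936) = 0.531860 ≈ 0.5319.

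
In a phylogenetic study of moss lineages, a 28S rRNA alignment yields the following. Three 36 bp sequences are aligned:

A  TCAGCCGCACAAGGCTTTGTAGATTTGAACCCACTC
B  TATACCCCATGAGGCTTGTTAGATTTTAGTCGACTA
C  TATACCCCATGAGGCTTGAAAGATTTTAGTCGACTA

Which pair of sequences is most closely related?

A–B: 13/36 differ, p = 0.361, d = 0.493.
A–C: 14/36 differ, p = 0.389, d = 0.548.
B–C: 2/36 differ, p = 0.056, d = 0.058.
The smallest distance is between B and C.

B and C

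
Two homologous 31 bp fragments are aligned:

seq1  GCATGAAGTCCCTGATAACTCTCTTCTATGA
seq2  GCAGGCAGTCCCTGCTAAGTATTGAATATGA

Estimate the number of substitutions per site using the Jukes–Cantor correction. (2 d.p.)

The sequences differ at 9 of 31 sites (4, 6, 15, 19, 21, 23, 24, 25, 26), so p = 9/31 ≈ 0.290323.
d = −(3/4) ln(1 − 4p/3) = −0.75 ln(1 − 0.387097) = −0.75 ln(0.612903)
  = −0.75 × (-0.489549) = 0.367162 substitutions/site.

0.37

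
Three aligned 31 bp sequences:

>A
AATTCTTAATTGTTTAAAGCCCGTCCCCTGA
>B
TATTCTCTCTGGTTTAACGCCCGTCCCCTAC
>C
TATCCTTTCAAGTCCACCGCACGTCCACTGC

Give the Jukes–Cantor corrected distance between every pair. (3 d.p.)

d(A,B) = 0.316, d(A,C) = 0.614, d(B,C) = 0.422

A–B: 8/31 sites differ → p ≈ 0.258065, d = −0.75 ln(1 − 0.344087) = 0.316295 ≈ 0.316.
A–C: 13/31 sites differ → p ≈ 0.419355, d = −0.75 ln(1 − 0.55914) = 0.614271 ≈ 0.614.
B–C: 10/31 sites differ → p ≈ 0.322581, d = −0.75 ln(1 − 0.430108) = 0.421731 ≈ 0.422.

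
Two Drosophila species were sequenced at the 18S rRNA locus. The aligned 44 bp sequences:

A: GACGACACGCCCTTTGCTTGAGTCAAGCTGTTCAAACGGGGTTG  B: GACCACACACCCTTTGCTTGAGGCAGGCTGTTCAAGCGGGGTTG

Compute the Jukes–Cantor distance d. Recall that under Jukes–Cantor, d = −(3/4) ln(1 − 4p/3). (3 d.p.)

0.123

The sequences differ at 5 of 44 sites (4, 9, 23, 26, 36), so p = 5/44 ≈ 0.113636.
d = −(3/4) ln(1 − 4p/3) = −0.75 ln(1 − 0.151515) = −0.75 ln(0.848485)
  = −0.75 × (-0.164303) = 0.123227 substitutions/site.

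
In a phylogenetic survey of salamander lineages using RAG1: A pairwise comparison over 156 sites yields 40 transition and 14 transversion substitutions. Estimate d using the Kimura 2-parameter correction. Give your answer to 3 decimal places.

P = 40/156 ≈ 0.25641 and Q = 14/156 ≈ 0.089744.
Under the Kimura two-parameter model, d = −½ ln(1 − 2P − Q) − ¼ ln(1 − 2Q).
1 − 2P − Q = 0.397436, giving −½ ln(0.397436) = 0.461361.
1 − 2Q = 0.820512, giving −¼ ln(0.820512) = 0.049457.
d = 0.461361 + 0.049457 = 0.510818.

0.511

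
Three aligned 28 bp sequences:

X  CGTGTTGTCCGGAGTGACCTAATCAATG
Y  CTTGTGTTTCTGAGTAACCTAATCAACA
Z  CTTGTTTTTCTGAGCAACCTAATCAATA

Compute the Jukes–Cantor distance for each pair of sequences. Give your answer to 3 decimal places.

d(X,Y) = 0.360, d(X,Z) = 0.304, d(Y,Z) = 0.116

X–Y: 8/28 sites differ → p ≈ 0.285714, d = −0.75 ln(1 − 0.380952) = 0.359679 ≈ 0.360.
X–Z: 7/28 sites differ → p = 0.25, d = −0.75 ln(1 − 0.333333) = 0.304098 ≈ 0.304.
Y–Z: 3/28 sites differ → p ≈ 0.107143, d = −0.75 ln(1 − 0.142857) = 0.115613 ≈ 0.116.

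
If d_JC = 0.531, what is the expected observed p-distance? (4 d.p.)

p = (3/4)(1 − e^(−4d/3)) = 0.75 × (1 − e^(-0.708)) = 0.75 × (1 − 0.492628) = 0.380529.

0.3805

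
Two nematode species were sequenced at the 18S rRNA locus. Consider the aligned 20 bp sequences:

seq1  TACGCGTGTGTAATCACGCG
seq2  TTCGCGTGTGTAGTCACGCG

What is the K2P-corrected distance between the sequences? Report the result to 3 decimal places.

Of 20 sites, 1 differences are transitions and 1 are transversions, so P = 1/20 = 0.05 and Q = 1/20 = 0.05.
Under the Kimura two-parameter model, d = −½ ln(1 − 2P − Q) − ¼ ln(1 − 2Q).
1 − 2P − Q = 0.85, giving −½ ln(0.85) = 0.081259.
1 − 2Q = 0.9, giving −¼ ln(0.9) = 0.026340.
d = 0.081259 + 0.026340 = 0.107599.

0.108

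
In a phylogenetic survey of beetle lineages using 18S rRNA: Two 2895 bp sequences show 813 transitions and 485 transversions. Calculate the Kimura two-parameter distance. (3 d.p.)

0.755

P = 813/2895 ≈ 0.280829 and Q = 485/2895 ≈ 0.16753.
Under the Kimura two-parameter model, d = −½ ln(1 − 2P − Q) − ¼ ln(1 − 2Q).
1 − 2P − Q = 0.270812, giving −½ ln(0.270812) = 0.653165.
1 − 2Q = 0.66494, giving −¼ ln(0.66494) = 0.102015.
d = 0.653165 + 0.102015 = 0.755180.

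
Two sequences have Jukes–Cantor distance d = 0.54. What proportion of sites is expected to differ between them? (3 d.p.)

0.385

p = (3/4)(1 − e^(−4d/3)) = 0.75 × (1 − e^(-0.72)) = 0.75 × (1 − 0.486752) = 0.384936.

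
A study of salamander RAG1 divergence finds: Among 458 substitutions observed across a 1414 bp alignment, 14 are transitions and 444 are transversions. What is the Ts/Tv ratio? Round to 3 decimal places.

0.032

R = 14/444 = 0.031531… ≈ 0.032 (to 3 d.p.).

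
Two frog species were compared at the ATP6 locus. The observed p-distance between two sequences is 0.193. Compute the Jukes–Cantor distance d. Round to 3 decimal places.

0.223

d = −(3/4) ln(1 − 4p/3) = −0.75 ln(1 − 0.257333) = −0.75 ln(0.742667)
  = −0.75 × (-0.297508) = 0.223131 substitutions/site.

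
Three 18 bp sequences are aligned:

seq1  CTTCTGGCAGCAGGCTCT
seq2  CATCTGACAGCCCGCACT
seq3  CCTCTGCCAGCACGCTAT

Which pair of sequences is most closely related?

seq1 and seq3

seq1–seq2: 5/18 differ, p = 0.278, d = 0.347.
seq1–seq3: 4/18 differ, p = 0.222, d = 0.264.
seq2–seq3: 5/18 differ, p = 0.278, d = 0.347.
The smallest distance is between seq1 and seq3.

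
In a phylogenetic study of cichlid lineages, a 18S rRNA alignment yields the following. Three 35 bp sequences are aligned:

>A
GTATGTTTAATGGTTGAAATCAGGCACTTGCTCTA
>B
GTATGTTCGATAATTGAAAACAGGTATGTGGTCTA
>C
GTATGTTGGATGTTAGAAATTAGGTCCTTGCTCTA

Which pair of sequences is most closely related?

A–B: 9/35 differ, p = 0.257, d = 0.315.
A–C: 7/35 differ, p = 0.200, d = 0.233.
B–C: 10/35 differ, p = 0.286, d = 0.360.
The smallest distance is between A and C.

A and C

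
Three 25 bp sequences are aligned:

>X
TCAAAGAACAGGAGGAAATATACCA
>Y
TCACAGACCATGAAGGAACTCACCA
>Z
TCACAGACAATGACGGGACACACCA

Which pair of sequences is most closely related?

Y and Z

X–Y: 8/25 differ, p = 0.320, d = 0.417.
X–Z: 9/25 differ, p = 0.360, d = 0.490.
Y–Z: 4/25 differ, p = 0.160, d = 0.180.
The smallest distance is between Y and Z.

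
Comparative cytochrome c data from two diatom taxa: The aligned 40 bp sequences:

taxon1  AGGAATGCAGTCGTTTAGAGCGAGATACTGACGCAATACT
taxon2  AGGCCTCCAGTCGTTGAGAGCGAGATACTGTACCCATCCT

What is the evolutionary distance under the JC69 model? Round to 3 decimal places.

The sequences differ at 9 of 40 sites (4, 5, 7, 16, 31, 32, 33, 35, 38), so p = 9/40 = 0.225.
d = −(3/4) ln(1 − 4p/3) = −0.75 ln(1 − 0.3) = −0.75 ln(0.7)
  = −0.75 × (-0.356675) = 0.267506 substitutions/site.

0.268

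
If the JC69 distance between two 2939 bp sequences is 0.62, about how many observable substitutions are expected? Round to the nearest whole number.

1240

Invert JC69: p = (3/4)(1 − e^(−4d/3)) = 0.75 × (1 − e^(-0.826667)) = 0.75 × (1 − 0.437505) = 0.421871.
Expected differing sites = pL ≈ 0.421871 × 2939 = 1239.878869 ≈ 1240.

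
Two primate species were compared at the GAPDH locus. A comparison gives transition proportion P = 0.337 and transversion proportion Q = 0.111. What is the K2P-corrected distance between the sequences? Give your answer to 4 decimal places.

Under the Kimura two-parameter model, d = −½ ln(1 − 2P − Q) − ¼ ln(1 − 2Q).
1 − 2P − Q = 0.215, giving −½ ln(0.215) = 0.768559.
1 − 2Q = 0.778, giving −¼ ln(0.778) = 0.062757.
d = 0.768559 + 0.062757 = 0.831316.

0.8313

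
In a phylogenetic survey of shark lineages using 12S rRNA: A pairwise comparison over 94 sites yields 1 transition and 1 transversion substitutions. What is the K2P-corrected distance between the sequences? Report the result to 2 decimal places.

0.02

P = 1/94 ≈ 0.010638 and Q = 1/94 ≈ 0.010638.
Under the Kimura two-parameter model, d = −½ ln(1 − 2P − Q) − ¼ ln(1 − 2Q).
1 − 2P − Q = 0.968086, giving −½ ln(0.968086) = 0.016217.
1 − 2Q = 0.978724, giving −¼ ln(0.978724) = 0.005376.
d = 0.016217 + 0.005376 = 0.021593.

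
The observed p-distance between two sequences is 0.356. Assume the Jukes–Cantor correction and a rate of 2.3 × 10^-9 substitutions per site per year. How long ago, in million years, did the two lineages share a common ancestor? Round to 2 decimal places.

104.95

d = −(3/4) ln(1 − 4p/3) = −0.75 ln(1 − 0.474667) = −0.75 ln(0.525333)
  = −0.75 × (-0.643723) = 0.482792 substitutions/site.
Under a molecular clock d = 2μt, so t = d/(2μ) = 0.482792 / (2 × 2.3 × 10^-9) = 104.95 million years.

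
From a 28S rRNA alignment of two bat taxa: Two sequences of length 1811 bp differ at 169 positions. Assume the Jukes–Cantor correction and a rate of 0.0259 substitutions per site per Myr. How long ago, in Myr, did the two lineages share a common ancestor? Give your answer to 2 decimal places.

p = 169/1811 ≈ 0.093319.
d = −(3/4) ln(1 − 4p/3) = −0.75 ln(1 − 0.124425) = −0.75 ln(0.875575)
  = −0.75 × (-0.132874) = 0.099656 substitutions/site.
Under a molecular clock d = 2μt, so t = d/(2μ) = 0.099656 / (2 × 0.0259) = 1.92 Myr.

1.92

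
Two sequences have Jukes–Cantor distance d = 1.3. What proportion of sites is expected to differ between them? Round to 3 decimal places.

0.617

p = (3/4)(1 − e^(−4d/3)) = 0.75 × (1 − e^(-1.733333)) = 0.75 × (1 − 0.176695) = 0.617479.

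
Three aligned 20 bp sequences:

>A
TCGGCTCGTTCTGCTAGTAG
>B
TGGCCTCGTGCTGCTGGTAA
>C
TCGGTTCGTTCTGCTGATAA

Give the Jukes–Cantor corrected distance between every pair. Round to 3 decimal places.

A–B: 5/20 sites differ → p = 0.25, d = −0.75 ln(1 − 0.333333) = 0.304098 ≈ 0.304.
A–C: 4/20 sites differ → p = 0.2, d = −0.75 ln(1 − 0.266667) = 0.232617 ≈ 0.233.
B–C: 5/20 sites differ → p = 0.25, d = −0.75 ln(1 − 0.333333) = 0.304098 ≈ 0.304.

d(A,B) = 0.304, d(A,C) = 0.233, d(B,C) = 0.304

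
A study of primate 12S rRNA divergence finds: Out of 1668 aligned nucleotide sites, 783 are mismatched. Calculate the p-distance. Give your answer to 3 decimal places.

p = 783/1668 = 0.469424… ≈ 0.469 (to 3 d.p.).

0.469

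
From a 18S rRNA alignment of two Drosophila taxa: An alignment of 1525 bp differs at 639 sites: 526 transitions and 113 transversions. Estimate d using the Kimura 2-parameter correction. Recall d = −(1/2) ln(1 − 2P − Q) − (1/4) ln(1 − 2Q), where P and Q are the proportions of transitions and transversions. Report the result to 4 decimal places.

0.7619

P = 526/1525 ≈ 0.344918 and Q = 113/1525 ≈ 0.074098.
Under the Kimura two-parameter model, d = −½ ln(1 − 2P − Q) − ¼ ln(1 − 2Q).
1 − 2P − Q = 0.236066, giving −½ ln(0.236066) = 0.721822.
1 − 2Q = 0.851804, giving −¼ ln(0.851804) = 0.040100.
d = 0.721822 + 0.040100 = 0.761922.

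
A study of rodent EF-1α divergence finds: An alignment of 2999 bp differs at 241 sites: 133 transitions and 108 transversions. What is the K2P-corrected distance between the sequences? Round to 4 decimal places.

P = 133/2999 ≈ 0.044348 and Q = 108/2999 ≈ 0.036012.
Under the Kimura two-parameter model, d = −½ ln(1 − 2P − Q) − ¼ ln(1 − 2Q).
1 − 2P − Q = 0.875292, giving −½ ln(0.875292) = 0.066599.
1 − 2Q = 0.927976, giving −¼ ln(0.927976) = 0.018687.
d = 0.066599 + 0.018687 = 0.085286.

0.0853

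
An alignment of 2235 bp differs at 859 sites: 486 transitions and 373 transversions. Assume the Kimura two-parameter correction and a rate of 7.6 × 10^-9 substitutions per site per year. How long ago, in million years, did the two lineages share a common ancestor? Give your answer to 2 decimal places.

P = 486/2235 ≈ 0.21745 and Q = 373/2235 ≈ 0.16689.
Under the Kimura two-parameter model, d = −½ ln(1 − 2P − Q) − ¼ ln(1 − 2Q).
1 − 2P − Q = 0.39821, giving −½ ln(0.39821) = 0.460388.
1 − 2Q = 0.66622, giving −¼ ln(0.66622) = 0.101534.
d = 0.460388 + 0.101534 = 0.561922.
Under a molecular clock d = 2μt, so t = d/(2μ) = 0.561922 / (2 × 7.6 × 10^-9) = 36.97 million years.

36.97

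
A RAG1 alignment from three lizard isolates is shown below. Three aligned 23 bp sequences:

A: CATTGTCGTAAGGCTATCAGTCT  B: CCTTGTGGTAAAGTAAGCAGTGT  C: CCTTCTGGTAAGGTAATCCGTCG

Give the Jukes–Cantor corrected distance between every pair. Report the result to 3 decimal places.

d(A,B) = 0.390, d(A,C) = 0.390, d(B,C) = 0.321

A–B: 7/23 sites differ → p ≈ 0.304348, d = −0.75 ln(1 − 0.405797) = 0.390401 ≈ 0.390.
A–C: 7/23 sites differ → p ≈ 0.304348, d = −0.75 ln(1 − 0.405797) = 0.390401 ≈ 0.390.
B–C: 6/23 sites differ → p ≈ 0.26087, d = −0.75 ln(1 − 0.347827) = 0.320584 ≈ 0.321.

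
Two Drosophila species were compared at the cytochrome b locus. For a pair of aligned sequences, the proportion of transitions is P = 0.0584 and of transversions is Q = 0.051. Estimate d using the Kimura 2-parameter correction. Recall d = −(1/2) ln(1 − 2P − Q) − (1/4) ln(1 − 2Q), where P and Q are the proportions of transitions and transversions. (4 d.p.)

Under the Kimura two-parameter model, d = −½ ln(1 − 2P − Q) − ¼ ln(1 − 2Q).
1 − 2P − Q = 0.8322, giving −½ ln(0.8322) = 0.091841.
1 − 2Q = 0.898, giving −¼ ln(0.898) = 0.026896.
d = 0.091841 + 0.026896 = 0.118737.

0.1187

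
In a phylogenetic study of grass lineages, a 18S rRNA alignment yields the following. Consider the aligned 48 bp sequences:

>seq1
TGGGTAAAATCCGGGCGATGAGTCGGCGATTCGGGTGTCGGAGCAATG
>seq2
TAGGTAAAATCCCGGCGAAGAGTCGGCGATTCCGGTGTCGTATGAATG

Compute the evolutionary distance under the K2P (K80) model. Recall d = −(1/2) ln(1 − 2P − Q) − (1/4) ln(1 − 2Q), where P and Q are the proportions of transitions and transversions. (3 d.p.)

0.163

Of 48 sites, 1 differences are transitions and 6 are transversions, so P = 1/48 ≈ 0.020833 and Q = 6/48 = 0.125.
Under the Kimura two-parameter model, d = −½ ln(1 − 2P − Q) − ¼ ln(1 − 2Q).
1 − 2P − Q = 0.833334, giving −½ ln(0.833334) = 0.091160.
1 − 2Q = 0.75, giving −¼ ln(0.75) = 0.071921.
d = 0.091160 + 0.071921 = 0.163081.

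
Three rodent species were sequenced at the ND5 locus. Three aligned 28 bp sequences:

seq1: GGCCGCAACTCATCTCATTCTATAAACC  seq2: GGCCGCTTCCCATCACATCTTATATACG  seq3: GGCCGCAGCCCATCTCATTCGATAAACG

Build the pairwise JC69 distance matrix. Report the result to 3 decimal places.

d(seq1,seq2) = 0.360, d(seq1,seq3) = 0.158, d(seq2,seq3) = 0.304

seq1–seq2: 8/28 sites differ → p ≈ 0.285714, d = −0.75 ln(1 − 0.380952) = 0.359679 ≈ 0.360.
seq1–seq3: 4/28 sites differ → p ≈ 0.142857, d = −0.75 ln(1 − 0.190476) = 0.158482 ≈ 0.158.
seq2–seq3: 7/28 sites differ → p = 0.25, d = −0.75 ln(1 − 0.333333) = 0.304098 ≈ 0.304.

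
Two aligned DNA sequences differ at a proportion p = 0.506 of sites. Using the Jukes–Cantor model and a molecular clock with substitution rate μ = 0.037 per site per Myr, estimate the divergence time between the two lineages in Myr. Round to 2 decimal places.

11.38

d = −(3/4) ln(1 − 4p/3) = −0.75 ln(1 − 0.674667) = −0.75 ln(0.325333)
  = −0.75 × (-1.122906) = 0.842180 substitutions/site.
Under a molecular clock d = 2μt, so t = d/(2μ) = 0.842180 / (2 × 0.037) = 11.38 Myr.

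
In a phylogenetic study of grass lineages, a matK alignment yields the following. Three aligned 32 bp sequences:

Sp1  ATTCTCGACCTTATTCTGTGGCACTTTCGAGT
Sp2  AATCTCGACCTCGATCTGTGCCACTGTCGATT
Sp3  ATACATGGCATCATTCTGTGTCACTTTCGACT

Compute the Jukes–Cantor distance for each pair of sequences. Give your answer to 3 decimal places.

Sp1–Sp2: 7/32 sites differ → p = 0.21875, d = −0.75 ln(1 − 0.291667) = 0.258631 ≈ 0.259.
Sp1–Sp3: 8/32 sites differ → p = 0.25, d = −0.75 ln(1 − 0.333333) = 0.304098 ≈ 0.304.
Sp2–Sp3: 11/32 sites differ → p = 0.34375, d = −0.75 ln(1 − 0.458333) = 0.459828 ≈ 0.460.

d(Sp1,Sp2) = 0.259, d(Sp1,Sp3) = 0.304, d(Sp2,Sp3) = 0.460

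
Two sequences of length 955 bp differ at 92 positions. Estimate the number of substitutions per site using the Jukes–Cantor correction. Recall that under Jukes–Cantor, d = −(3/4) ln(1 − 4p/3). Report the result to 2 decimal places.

0.10

p = 92/955 ≈ 0.096335.
d = −(3/4) ln(1 − 4p/3) = −0.75 ln(1 − 0.128447) = −0.75 ln(0.871553)
  = −0.75 × (-0.137479) = 0.103109 substitutions/site.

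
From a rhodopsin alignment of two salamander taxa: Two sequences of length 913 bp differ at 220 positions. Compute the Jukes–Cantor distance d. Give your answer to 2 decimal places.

0.29

p = 220/913 ≈ 0.240964.
d = −(3/4) ln(1 − 4p/3) = −0.75 ln(1 − 0.321285) = −0.75 ln(0.678715)
  = −0.75 × (-0.387554) = 0.290666 substitutions/site.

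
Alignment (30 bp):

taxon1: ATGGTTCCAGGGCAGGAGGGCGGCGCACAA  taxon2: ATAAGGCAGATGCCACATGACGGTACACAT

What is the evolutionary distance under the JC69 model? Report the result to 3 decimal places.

The sequences differ at 16 of 30 sites, so p = 16/30 ≈ 0.533333.
d = −(3/4) ln(1 − 4p/3) = −0.75 ln(1 − 0.711111) = −0.75 ln(0.288889)
  = −0.75 × (-1.241713) = 0.931285 substitutions/site.

0.931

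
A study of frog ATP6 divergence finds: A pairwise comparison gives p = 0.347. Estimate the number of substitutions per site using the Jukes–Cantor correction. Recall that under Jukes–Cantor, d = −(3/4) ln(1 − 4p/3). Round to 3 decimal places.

0.466

d = −(3/4) ln(1 − 4p/3) = −0.75 ln(1 − 0.462667) = −0.75 ln(0.537333)
  = −0.75 × (-0.621137) = 0.465853 substitutions/site.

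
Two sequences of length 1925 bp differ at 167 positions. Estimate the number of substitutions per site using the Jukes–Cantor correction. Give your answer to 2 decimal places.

p = 167/1925 ≈ 0.086753.
d = −(3/4) ln(1 − 4p/3) = −0.75 ln(1 − 0.115671) = −0.75 ln(0.884329)
  = −0.75 × (-0.122926) = 0.092195 substitutions/site.

0.09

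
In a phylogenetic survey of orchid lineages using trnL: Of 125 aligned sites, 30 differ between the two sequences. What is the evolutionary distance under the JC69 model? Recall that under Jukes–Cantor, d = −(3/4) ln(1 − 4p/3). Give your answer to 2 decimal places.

0.29

p = 30/125 = 0.24.
d = −(3/4) ln(1 − 4p/3) = −0.75 ln(1 − 0.32) = −0.75 ln(0.68)
  = −0.75 × (-0.385662) = 0.289247 substitutions/site.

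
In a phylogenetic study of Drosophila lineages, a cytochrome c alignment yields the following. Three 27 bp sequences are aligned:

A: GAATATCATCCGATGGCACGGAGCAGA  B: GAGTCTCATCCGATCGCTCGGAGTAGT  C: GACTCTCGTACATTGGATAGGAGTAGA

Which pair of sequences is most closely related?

A and B

A–B: 6/27 differ, p = 0.222, d = 0.264.
A–C: 10/27 differ, p = 0.370, d = 0.511.
B–C: 9/27 differ, p = 0.333, d = 0.441.
The smallest distance is between A and B.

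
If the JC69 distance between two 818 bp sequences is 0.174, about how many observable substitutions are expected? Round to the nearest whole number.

127

Invert JC69: p = (3/4)(1 − e^(−4d/3)) = 0.75 × (1 − e^(-0.232)) = 0.75 × (1 − 0.792946) = 0.155291.
Expected differing sites = pL ≈ 0.155291 × 818 = 127.028038 ≈ 127.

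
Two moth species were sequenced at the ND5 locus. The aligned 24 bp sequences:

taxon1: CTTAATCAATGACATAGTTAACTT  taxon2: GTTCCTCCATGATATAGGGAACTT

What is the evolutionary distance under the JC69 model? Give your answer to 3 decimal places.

The sequences differ at 7 of 24 sites (1, 4, 5, 8, 13, 18, 19), so p = 7/24 ≈ 0.291667.
d = −(3/4) ln(1 − 4p/3) = −0.75 ln(1 − 0.388889) = −0.75 ln(0.611111)
  = −0.75 × (-0.492477) = 0.369358 substitutions/site.

0.369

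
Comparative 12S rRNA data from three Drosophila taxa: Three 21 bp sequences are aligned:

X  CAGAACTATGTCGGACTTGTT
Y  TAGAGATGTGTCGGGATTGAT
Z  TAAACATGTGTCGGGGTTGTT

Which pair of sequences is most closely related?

Y and Z

X–Y: 7/21 differ, p = 0.333, d = 0.441.
X–Z: 7/21 differ, p = 0.333, d = 0.441.
Y–Z: 4/21 differ, p = 0.190, d = 0.220.
The smallest distance is between Y and Z.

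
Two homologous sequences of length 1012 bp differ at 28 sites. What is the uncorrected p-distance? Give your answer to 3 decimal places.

0.028

p = 28/1012 = 0.027667… ≈ 0.028 (to 3 d.p.).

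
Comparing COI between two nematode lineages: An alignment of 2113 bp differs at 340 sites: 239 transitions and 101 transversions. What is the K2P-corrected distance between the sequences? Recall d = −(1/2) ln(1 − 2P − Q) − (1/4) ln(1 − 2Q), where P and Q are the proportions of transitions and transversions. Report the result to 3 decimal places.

0.185

P = 239/2113 ≈ 0.113109 and Q = 101/2113 ≈ 0.047799.
Under the Kimura two-parameter model, d = −½ ln(1 − 2P − Q) − ¼ ln(1 − 2Q).
1 − 2P − Q = 0.725983, giving −½ ln(0.725983) = 0.160114.
1 − 2Q = 0.904402, giving −¼ ln(0.904402) = 0.025120.
d = 0.160114 + 0.025120 = 0.185234.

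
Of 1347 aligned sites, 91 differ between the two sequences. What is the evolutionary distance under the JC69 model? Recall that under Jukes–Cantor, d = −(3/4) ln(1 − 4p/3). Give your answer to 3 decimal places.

0.071

p = 91/1347 ≈ 0.067558.
d = −(3/4) ln(1 − 4p/3) = −0.75 ln(1 − 0.090077) = −0.75 ln(0.909923)
  = −0.75 × (-0.094395) = 0.070796 substitutions/site.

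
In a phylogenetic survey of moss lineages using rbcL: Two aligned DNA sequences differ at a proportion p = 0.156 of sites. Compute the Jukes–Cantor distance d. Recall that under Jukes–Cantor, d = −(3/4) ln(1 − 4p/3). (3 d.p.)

d = −(3/4) ln(1 − 4p/3) = −0.75 ln(1 − 0.208) = −0.75 ln(0.792)
  = −0.75 × (-0.233194) = 0.174896 substitutions/site.

0.175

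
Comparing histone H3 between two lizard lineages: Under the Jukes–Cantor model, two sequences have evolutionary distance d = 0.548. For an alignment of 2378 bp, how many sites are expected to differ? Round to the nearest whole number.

925

Invert JC69: p = (3/4)(1 − e^(−4d/3)) = 0.75 × (1 − e^(-0.730667)) = 0.75 × (1 − 0.481588) = 0.388809.
Expected differing sites = pL ≈ 0.388809 × 2378 = 924.587802 ≈ 925.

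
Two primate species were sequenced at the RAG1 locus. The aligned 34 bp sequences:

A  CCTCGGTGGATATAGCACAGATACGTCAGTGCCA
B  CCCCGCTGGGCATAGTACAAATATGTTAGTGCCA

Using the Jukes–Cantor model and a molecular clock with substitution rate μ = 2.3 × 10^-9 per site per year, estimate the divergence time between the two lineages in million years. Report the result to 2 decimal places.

The sequences differ at 8 of 34 sites (3, 6, 10, 11, 16, 20, 24, 27), so p = 8/34 ≈ 0.235294.
d = −(3/4) ln(1 − 4p/3) = −0.75 ln(1 − 0.313725) = −0.75 ln(0.686275)
  = −0.75 × (-0.376477) = 0.282358 substitutions/site.
Under a molecular clock d = 2μt, so t = d/(2μ) = 0.282358 / (2 × 2.3 × 10^-9) = 61.38 million years.

61.38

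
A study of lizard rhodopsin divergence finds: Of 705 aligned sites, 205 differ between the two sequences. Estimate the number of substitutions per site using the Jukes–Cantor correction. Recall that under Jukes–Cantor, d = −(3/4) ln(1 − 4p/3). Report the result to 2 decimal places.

p = 205/705 ≈ 0.29078.
d = −(3/4) ln(1 − 4p/3) = −0.75 ln(1 − 0.387707) = −0.75 ln(0.612293)
  = −0.75 × (-0.490544) = 0.367908 substitutions/site.

0.37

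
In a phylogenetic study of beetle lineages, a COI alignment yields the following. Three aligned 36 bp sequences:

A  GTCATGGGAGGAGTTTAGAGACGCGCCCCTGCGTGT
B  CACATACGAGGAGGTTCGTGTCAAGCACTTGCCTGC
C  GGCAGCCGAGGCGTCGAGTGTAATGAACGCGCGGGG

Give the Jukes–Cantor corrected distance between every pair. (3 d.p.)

d(A,B) = 0.548, d(A,C) = 0.824, d(B,C) = 0.745

A–B: 14/36 sites differ → p ≈ 0.388889, d = −0.75 ln(1 − 0.518519) = 0.548166 ≈ 0.548.
A–C: 18/36 sites differ → p = 0.5, d = −0.75 ln(1 − 0.666667) = 0.823960 ≈ 0.824.
B–C: 17/36 sites differ → p ≈ 0.472222, d = −0.75 ln(1 − 0.629629) = 0.744938 ≈ 0.745.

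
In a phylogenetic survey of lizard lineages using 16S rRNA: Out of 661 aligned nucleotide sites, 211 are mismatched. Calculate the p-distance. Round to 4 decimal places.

p = 211/661 = 0.319213… ≈ 0.3192 (to 4 d.p.).

0.3192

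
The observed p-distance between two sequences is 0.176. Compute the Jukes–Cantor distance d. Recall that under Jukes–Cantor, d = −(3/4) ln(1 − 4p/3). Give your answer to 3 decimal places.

d = −(3/4) ln(1 − 4p/3) = −0.75 ln(1 − 0.234667) = −0.75 ln(0.765333)
  = −0.75 × (-0.267444) = 0.200583 substitutions/site.

0.201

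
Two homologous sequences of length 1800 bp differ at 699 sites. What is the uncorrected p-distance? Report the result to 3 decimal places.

0.388

p = 699/1800 = 0.388333… ≈ 0.388 (to 3 d.p.).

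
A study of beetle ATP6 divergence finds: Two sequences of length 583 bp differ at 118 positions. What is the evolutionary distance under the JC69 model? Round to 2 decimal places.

0.24

p = 118/583 ≈ 0.202401.
d = −(3/4) ln(1 − 4p/3) = −0.75 ln(1 − 0.269868) = −0.75 ln(0.730132)
  = −0.75 × (-0.314530) = 0.235898 substitutions/site.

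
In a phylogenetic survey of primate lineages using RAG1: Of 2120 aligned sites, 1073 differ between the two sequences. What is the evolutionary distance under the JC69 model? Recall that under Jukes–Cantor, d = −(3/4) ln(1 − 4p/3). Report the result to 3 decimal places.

0.843

p = 1073/2120 ≈ 0.506132.
d = −(3/4) ln(1 − 4p/3) = −0.75 ln(1 − 0.674843) = −0.75 ln(0.325157)
  = −0.75 × (-1.123447) = 0.842585 substitutions/site.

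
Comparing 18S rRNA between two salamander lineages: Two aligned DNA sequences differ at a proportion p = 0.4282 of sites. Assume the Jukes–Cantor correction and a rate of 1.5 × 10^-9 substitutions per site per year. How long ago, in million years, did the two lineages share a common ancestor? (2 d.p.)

d = −(3/4) ln(1 − 4p/3) = −0.75 ln(1 − 0.570933) = −0.75 ln(0.429067)
  = −0.75 × (-0.846142) = 0.634607 substitutions/site.
Under a molecular clock d = 2μt, so t = d/(2μ) = 0.634607 / (2 × 1.5 × 10^-9) = 211.54 million years.

211.54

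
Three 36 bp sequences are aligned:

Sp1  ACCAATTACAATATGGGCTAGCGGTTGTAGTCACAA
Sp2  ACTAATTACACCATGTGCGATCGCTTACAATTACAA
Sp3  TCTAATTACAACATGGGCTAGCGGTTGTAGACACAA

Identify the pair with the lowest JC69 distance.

Sp1–Sp2: 11/36 differ, p = 0.306, d = 0.392.
Sp1–Sp3: 4/36 differ, p = 0.111, d = 0.120.
Sp2–Sp3: 11/36 differ, p = 0.306, d = 0.392.
The smallest distance is between Sp1 and Sp3.

Sp1 and Sp3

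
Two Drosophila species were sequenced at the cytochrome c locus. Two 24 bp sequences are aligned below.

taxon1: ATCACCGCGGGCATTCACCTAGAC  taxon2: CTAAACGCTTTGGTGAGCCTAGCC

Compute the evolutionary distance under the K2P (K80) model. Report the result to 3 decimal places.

Of 24 sites, 2 differences are transitions and 10 are transversions, so P = 2/24 ≈ 0.083333 and Q = 10/24 ≈ 0.416667.
Under the Kimura two-parameter model, d = −½ ln(1 − 2P − Q) − ¼ ln(1 − 2Q).
1 − 2P − Q = 0.416667, giving −½ ln(0.416667) = 0.437734.
1 − 2Q = 0.166666, giving −¼ ln(0.166666) = 0.447941.
d = 0.437734 + 0.447941 = 0.885675.

0.886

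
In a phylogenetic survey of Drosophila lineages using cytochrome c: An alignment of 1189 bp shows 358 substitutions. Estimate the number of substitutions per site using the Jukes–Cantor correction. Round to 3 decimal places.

p = 358/1189 ≈ 0.301093.
d = −(3/4) ln(1 − 4p/3) = −0.75 ln(1 − 0.401457) = −0.75 ln(0.598543)
  = −0.75 × (-0.513257) = 0.384943 substitutions/site.

0.385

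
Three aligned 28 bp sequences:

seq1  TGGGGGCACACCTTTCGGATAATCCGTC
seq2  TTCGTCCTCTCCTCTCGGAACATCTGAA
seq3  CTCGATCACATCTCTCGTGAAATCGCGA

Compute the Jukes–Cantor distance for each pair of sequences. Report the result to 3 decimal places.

seq1–seq2: 12/28 sites differ → p ≈ 0.428571, d = −0.75 ln(1 − 0.571428) = 0.635472 ≈ 0.635.
seq1–seq3: 14/28 sites differ → p = 0.5, d = −0.75 ln(1 − 0.666667) = 0.823960 ≈ 0.824.
seq2–seq3: 12/28 sites differ → p ≈ 0.428571, d = −0.75 ln(1 − 0.571428) = 0.635472 ≈ 0.635.

d(seq1,seq2) = 0.635, d(seq1,seq3) = 0.824, d(seq2,seq3) = 0.635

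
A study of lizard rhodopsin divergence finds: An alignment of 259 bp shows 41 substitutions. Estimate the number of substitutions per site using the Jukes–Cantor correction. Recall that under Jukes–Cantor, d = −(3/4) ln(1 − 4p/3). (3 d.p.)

0.178

p = 41/259 ≈ 0.158301.
d = −(3/4) ln(1 − 4p/3) = −0.75 ln(1 − 0.211068) = −0.75 ln(0.788932)
  = −0.75 × (-0.237075) = 0.177806 substitutions/site.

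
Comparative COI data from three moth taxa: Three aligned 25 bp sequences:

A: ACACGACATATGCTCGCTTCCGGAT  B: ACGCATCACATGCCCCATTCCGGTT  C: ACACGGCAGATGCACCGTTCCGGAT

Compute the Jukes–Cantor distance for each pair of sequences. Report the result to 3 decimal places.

d(A,B) = 0.417, d(A,C) = 0.233, d(B,C) = 0.351

A–B: 8/25 sites differ → p = 0.32, d = −0.75 ln(1 − 0.426667) = 0.417216 ≈ 0.417.
A–C: 5/25 sites differ → p = 0.2, d = −0.75 ln(1 − 0.266667) = 0.232617 ≈ 0.233.
B–C: 7/25 sites differ → p = 0.28, d = −0.75 ln(1 − 0.373333) = 0.350505 ≈ 0.351.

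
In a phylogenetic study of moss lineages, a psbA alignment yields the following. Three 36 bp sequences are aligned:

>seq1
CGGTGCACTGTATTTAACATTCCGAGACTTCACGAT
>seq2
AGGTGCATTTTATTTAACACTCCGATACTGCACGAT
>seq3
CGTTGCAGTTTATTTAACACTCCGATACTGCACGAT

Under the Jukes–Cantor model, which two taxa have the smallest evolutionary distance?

seq1–seq2: 6/36 differ, p = 0.167, d = 0.188.
seq1–seq3: 6/36 differ, p = 0.167, d = 0.188.
seq2–seq3: 3/36 differ, p = 0.083, d = 0.088.
The smallest distance is between seq2 and seq3.

seq2 and seq3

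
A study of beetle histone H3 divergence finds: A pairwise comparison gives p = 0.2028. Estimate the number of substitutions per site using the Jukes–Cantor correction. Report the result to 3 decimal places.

0.236

d = −(3/4) ln(1 − 4p/3) = −0.75 ln(1 − 0.2704) = −0.75 ln(0.7296)
  = −0.75 × (-0.315259) = 0.236444 substitutions/site.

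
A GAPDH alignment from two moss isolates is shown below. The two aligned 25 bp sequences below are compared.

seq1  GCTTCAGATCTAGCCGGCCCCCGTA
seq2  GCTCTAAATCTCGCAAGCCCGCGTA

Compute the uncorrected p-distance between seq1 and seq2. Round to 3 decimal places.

The sequences differ at 7 of 25 positions (sites 4, 5, 7, 12, 15, 16, 21).
p = 7/25 = 0.280.

0.280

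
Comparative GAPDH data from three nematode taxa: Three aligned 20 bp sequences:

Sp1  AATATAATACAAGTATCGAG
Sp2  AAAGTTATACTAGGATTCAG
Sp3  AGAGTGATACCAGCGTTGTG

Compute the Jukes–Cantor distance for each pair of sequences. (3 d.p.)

d(Sp1,Sp2) = 0.471, d(Sp1,Sp3) = 0.687, d(Sp2,Sp3) = 0.471

Sp1–Sp2: 7/20 sites differ → p = 0.35, d = −0.75 ln(1 − 0.466667) = 0.471457 ≈ 0.471.
Sp1–Sp3: 9/20 sites differ → p = 0.45, d = −0.75 ln(1 − 0.6) = 0.687218 ≈ 0.687.
Sp2–Sp3: 7/20 sites differ → p = 0.35, d = −0.75 ln(1 − 0.466667) = 0.471457 ≈ 0.471.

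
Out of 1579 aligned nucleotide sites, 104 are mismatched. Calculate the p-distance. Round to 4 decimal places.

0.0659

p = 104/1579 = 0.065864… ≈ 0.0659 (to 4 d.p.).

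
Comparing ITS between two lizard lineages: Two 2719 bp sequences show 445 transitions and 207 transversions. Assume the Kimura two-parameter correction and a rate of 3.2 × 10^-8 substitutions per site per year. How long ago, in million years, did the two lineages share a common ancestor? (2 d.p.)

P = 445/2719 ≈ 0.163663 and Q = 207/2719 ≈ 0.076131.
Under the Kimura two-parameter model, d = −½ ln(1 − 2P − Q) − ¼ ln(1 − 2Q).
1 − 2P − Q = 0.596543, giving −½ ln(0.596543) = 0.258302.
1 − 2Q = 0.847738, giving −¼ ln(0.847738) = 0.041296.
d = 0.258302 + 0.041296 = 0.299598.
Under a molecular clock d = 2μt, so t = d/(2μ) = 0.299598 / (2 × 3.2 × 10^-8) = 4.68 million years.

4.68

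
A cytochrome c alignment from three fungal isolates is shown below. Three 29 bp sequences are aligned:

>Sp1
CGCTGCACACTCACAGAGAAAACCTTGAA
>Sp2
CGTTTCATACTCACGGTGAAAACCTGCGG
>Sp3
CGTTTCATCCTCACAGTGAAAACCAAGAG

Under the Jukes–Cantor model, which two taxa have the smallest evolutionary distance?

Sp1–Sp2: 9/29 differ, p = 0.310, d = 0.401.
Sp1–Sp3: 8/29 differ, p = 0.276, d = 0.344.
Sp2–Sp3: 6/29 differ, p = 0.207, d = 0.242.
The smallest distance is between Sp2 and Sp3.

Sp2 and Sp3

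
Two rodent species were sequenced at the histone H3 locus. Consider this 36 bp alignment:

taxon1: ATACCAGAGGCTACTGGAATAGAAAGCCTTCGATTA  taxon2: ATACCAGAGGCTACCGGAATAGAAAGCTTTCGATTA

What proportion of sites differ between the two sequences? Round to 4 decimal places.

0.0556

The sequences differ at 2 of 36 positions (sites 15, 28).
p = 2/36 = 0.055555… ≈ 0.0556 (to 4 d.p.).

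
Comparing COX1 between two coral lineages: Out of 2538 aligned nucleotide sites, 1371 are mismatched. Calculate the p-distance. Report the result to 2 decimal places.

0.54

p = 1371/2538 = 0.540189… ≈ 0.54 (to 2 d.p.).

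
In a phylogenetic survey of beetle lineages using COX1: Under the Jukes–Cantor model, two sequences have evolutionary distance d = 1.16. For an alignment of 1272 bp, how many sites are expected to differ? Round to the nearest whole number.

Invert JC69: p = (3/4)(1 − e^(−4d/3)) = 0.75 × (1 − e^(-1.546667)) = 0.75 × (1 − 0.212957) = 0.590282.
Expected differing sites = pL ≈ 0.590282 × 1272 = 750.838704 ≈ 751.

751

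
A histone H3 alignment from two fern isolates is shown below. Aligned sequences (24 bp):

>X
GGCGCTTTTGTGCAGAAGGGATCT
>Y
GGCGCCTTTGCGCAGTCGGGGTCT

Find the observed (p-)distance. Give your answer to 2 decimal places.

0.21

The sequences differ at 5 of 24 positions (sites 6, 11, 16, 17, 21).
p = 5/24 = 0.208333… ≈ 0.21 (to 2 d.p.).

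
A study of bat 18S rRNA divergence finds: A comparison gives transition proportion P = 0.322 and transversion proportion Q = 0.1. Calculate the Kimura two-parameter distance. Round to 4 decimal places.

Under the Kimura two-parameter model, d = −½ ln(1 − 2P − Q) − ¼ ln(1 − 2Q).
1 − 2P − Q = 0.256, giving −½ ln(0.256) = 0.681289.
1 − 2Q = 0.8, giving −¼ ln(0.8) = 0.055786.
d = 0.681289 + 0.055786 = 0.737075.

0.7371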